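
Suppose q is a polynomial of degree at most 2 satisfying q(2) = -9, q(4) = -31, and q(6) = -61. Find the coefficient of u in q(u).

-5

Write q(u) = au^2 + bu + c. Substituting each data point gives a linear system:
  4a + 2b + c = -9
  16a + 4b + c = -31
  36a + 6b + c = -61
Solving the system yields a = -1, b = -5, c = 5.
So q(u) = -u^2 - 5u + 5.
The coefficient of u is -5.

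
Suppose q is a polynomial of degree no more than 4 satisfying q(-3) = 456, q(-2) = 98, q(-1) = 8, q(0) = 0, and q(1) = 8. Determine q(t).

Write q(t) = at^4 + bt^3 + ct^2 + dt + e. Substituting each data point gives a linear system:
  81a - 27b + 9c - 3d + e = 456
  16a - 8b + 4c - 2d + e = 98
  a - b + c - d + e = 8
  e = 0
  a + b + c + d + e = 8
Solving the system yields a = 5, b = -1, c = 3, d = 1, e = 0.
So q(t) = 5t⁴ - t³ + 3t² + t.
Check: q(-1) = 8. ✓

q(t) = 5t^4 - t^3 + 3t^2 + t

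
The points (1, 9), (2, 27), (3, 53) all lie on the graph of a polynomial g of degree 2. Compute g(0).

Forward differences of the values at x = 1, 2, 3:
  g  : 9  27  53
  Δ  : 18  26
  Δ^2: 8
The second differences are constant, confirming degree 2.
Interpolating (Newton forward form) and evaluating at x = 0 gives g(0) = -1.

-1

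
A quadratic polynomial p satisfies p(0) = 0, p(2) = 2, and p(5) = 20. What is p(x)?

p(x) = x^2 - x

Write p(x) = ax^2 + bx + c. Substituting each data point gives a linear system:
  c = 0
  4a + 2b + c = 2
  25a + 5b + c = 20
Solving the system yields a = 1, b = -1, c = 0.
So p(x) = x² - x.
Check: p(5) = 20. ✓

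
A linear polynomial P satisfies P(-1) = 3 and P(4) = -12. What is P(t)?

P(t) = -3t

Using the Lagrange interpolation formula with nodes -1, 4:
  L_0(t) = (t - 4) / -5
  L_1(t) = (t + 1) / 5
Then P(t) = 3·L_0(t) - 12·L_1(t).
Expanding and collecting terms gives P(t) = -3t.
Check: P(-1) = 3. ✓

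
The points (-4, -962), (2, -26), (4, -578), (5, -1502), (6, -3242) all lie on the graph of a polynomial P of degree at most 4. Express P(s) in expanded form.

P(s) = -3s^4 + 3s^3 - 2

Write P(s) = as^4 + bs^3 + cs^2 + ds + e. Substituting each data point gives a linear system:
  256a - 64b + 16c - 4d + e = -962
  16a + 8b + 4c + 2d + e = -26
  256a + 64b + 16c + 4d + e = -578
  625a + 125b + 25c + 5d + e = -1502
  1296a + 216b + 36c + 6d + e = -3242
Solving the system yields a = -3, b = 3, c = 0, d = 0, e = -2.
So P(s) = -3s^4 + 3s^3 - 2.
Check: P(4) = -578. ✓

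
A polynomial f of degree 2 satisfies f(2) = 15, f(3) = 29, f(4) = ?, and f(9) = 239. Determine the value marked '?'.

The 3 known points determine the degree-2 polynomial uniquely.
Write f(u) = au^2 + bu + c. Substituting each data point gives a linear system:
  4a + 2b + c = 15
  9a + 3b + c = 29
  81a + 9b + c = 239
Solving the system yields a = 3, b = -1, c = 5.
So f(u) = 3u^2 - u + 5.
Then f(4) = 49.

49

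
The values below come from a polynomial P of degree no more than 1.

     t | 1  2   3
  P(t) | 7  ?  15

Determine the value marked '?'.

11

The 2 known points determine the degree-1 polynomial uniquely.
Write P(t) = at + b. Substituting each data point gives a linear system:
  a + b = 7
  3a + b = 15
Solving the system yields a = 4, b = 3.
So P(t) = 4t + 3.
Then P(2) = 11.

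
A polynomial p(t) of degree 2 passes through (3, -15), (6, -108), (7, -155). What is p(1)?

7

Using the Lagrange interpolation formula with nodes 3, 6, 7:
  L_0(t) = (t - 6)(t - 7) / 12
  L_1(t) = (t - 3)(t - 7) / -3
  L_2(t) = (t - 3)(t - 6) / 4
Then p(t) = -15·L_0(t) - 108·L_1(t) - 155·L_2(t).
Expanding and collecting terms gives p(t) = -4t^2 + 5t + 6.
Evaluating at t = 1: p(1) = 7.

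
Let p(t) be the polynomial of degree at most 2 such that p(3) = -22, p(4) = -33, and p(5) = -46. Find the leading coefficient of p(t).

Write p(t) = at^2 + bt + c. Substituting each data point gives a linear system:
  9a + 3b + c = -22
  16a + 4b + c = -33
  25a + 5b + c = -46
Solving the system yields a = -1, b = -4, c = -1.
So p(t) = -t^2 - 4t - 1.
The leading coefficient is -1.

-1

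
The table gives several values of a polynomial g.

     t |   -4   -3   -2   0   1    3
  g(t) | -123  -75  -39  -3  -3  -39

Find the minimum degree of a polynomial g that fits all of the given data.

2

Divided differences on the nodes -4, -3, -2, 0, 1, 3:
  order 0: -123  -75  -39  -3  -3  -39
  order 1: 48  36  18  0  -18
  order 2: -6  -6  -6  -6
  order 3: 0  0  0
  order 4: 0  0
  order 5: 0
The order-2 divided differences are all -6 (nonzero) and every higher order vanishes, so the data lies on a polynomial of degree exactly 2.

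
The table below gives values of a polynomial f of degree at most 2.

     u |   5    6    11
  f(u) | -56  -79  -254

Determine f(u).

f(u) = -2u^2 - u - 1

Write f(u) = au^2 + bu + c. Substituting each data point gives a linear system:
  25a + 5b + c = -56
  36a + 6b + c = -79
  121a + 11b + c = -254
Solving the system yields a = -2, b = -1, c = -1.
So f(u) = -2u² - u - 1.
Check: f(11) = -254. ✓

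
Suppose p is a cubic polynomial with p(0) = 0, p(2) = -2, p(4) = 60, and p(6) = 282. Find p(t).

p(t) = 2t^3 - 4t^2 - t

Write p(t) = at^3 + bt^2 + ct + d. Substituting each data point gives a linear system:
  d = 0
  8a + 4b + 2c + d = -2
  64a + 16b + 4c + d = 60
  216a + 36b + 6c + d = 282
Solving the system yields a = 2, b = -4, c = -1, d = 0.
So p(t) = 2t^3 - 4t^2 - t.
Check: p(0) = 0. ✓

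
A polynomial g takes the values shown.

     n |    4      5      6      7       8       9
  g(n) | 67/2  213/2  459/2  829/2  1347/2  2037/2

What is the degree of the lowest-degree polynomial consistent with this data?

Forward differences of the values at n = 4, 5, 6, 7, 8, 9:
  g  : 67/2  213/2  459/2  829/2  1347/2  2037/2
  Δ  : 73  123  185  259  345
  Δ^2: 50  62  74  86
  Δ^3: 12  12  12
  Δ^4: 0  0
  Δ^5: 0
The third differences are constant (12) and nonzero, while all higher differences vanish, so the minimal degree is 3.

3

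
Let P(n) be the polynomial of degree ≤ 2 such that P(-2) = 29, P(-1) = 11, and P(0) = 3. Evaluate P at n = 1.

Using the Lagrange interpolation formula with nodes -2, -1, 0:
  L_0(n) = (n + 1)n / 2
  L_1(n) = (n + 2)n / -1
  L_2(n) = (n + 2)(n + 1) / 2
Then P(n) = 29·L_0(n) + 11·L_1(n) + 3·L_2(n).
Expanding and collecting terms gives P(n) = 5n² - 3n + 3.
Evaluating at n = 1: P(1) = 5.

5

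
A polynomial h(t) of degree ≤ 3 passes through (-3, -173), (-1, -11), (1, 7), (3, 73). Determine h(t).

Using the Lagrange interpolation formula with nodes -3, -1, 1, 3:
  L_0(t) = (t + 1)(t - 1)(t - 3) / -48
  L_1(t) = (t + 3)(t - 1)(t - 3) / 16
  L_2(t) = (t + 3)(t + 1)(t - 3) / -16
  L_3(t) = (t + 3)(t + 1)(t - 1) / 48
Then h(t) = -173·L_0(t) - 11·L_1(t) + 7·L_2(t) + 73·L_3(t).
Expanding and collecting terms gives h(t) = 4t^3 - 6t^2 + 5t + 4.
Check: h(1) = 7. ✓

h(t) = 4t^3 - 6t^2 + 5t + 4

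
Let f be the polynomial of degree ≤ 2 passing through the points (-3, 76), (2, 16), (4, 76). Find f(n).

Write f(n) = an^2 + bn + c. Substituting each data point gives a linear system:
  9a - 3b + c = 76
  4a + 2b + c = 16
  16a + 4b + c = 76
Solving the system yields a = 6, b = -6, c = 4.
So f(n) = 6n^2 - 6n + 4.
Check: f(2) = 16. ✓

f(n) = 6n^2 - 6n + 4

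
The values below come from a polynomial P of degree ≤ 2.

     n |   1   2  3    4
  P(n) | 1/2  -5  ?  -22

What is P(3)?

The 3 known points determine the degree-2 polynomial uniquely.
Write P(n) = an^2 + bn + c. Substituting each data point gives a linear system:
  a + b + c = 1/2
  4a + 2b + c = -5
  16a + 4b + c = -22
Solving the system yields a = -1, b = -5/2, c = 4.
So P(n) = -n^2 - (5/2)n + 4.
Then P(3) = -25/2.

-25/2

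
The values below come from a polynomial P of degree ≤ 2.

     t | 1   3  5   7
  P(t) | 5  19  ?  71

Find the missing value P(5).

The 3 known points determine the degree-2 polynomial uniquely.
Write P(t) = at^2 + bt + c. Substituting each data point gives a linear system:
  a + b + c = 5
  9a + 3b + c = 19
  49a + 7b + c = 71
Solving the system yields a = 1, b = 3, c = 1.
So P(t) = t² + 3t + 1.
Then P(5) = 41.

41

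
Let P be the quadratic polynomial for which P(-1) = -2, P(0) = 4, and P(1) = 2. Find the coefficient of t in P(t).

2

Write P(t) = at^2 + bt + c. Substituting each data point gives a linear system:
  a - b + c = -2
  c = 4
  a + b + c = 2
Solving the system yields a = -4, b = 2, c = 4.
So P(t) = -4t^2 + 2t + 4.
The coefficient of t is 2.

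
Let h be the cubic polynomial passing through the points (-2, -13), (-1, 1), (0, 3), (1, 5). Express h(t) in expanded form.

h(t) = 2t^3 + 3

Using the Lagrange interpolation formula with nodes -2, -1, 0, 1:
  L_0(t) = (t + 1)t(t - 1) / -6
  L_1(t) = (t + 2)t(t - 1) / 2
  L_2(t) = (t + 2)(t + 1)(t - 1) / -2
  L_3(t) = (t + 2)(t + 1)t / 6
Then h(t) = -13·L_0(t) + 1·L_1(t) + 3·L_2(t) + 5·L_3(t).
Expanding and collecting terms gives h(t) = 2t^3 + 3.
Check: h(-1) = 1. ✓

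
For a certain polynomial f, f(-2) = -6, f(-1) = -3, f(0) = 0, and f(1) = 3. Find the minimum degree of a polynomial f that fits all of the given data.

Forward differences of the values at x = -2, -1, 0, 1:
  f  : -6  -3  0  3
  Δ  : 3  3  3
  Δ^2: 0  0
  Δ^3: 0
The first differences are constant (3) and nonzero, while all higher differences vanish, so the minimal degree is 1.

1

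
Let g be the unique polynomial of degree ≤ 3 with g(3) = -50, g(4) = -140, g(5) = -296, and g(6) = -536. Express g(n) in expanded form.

Write g(n) = an^3 + bn^2 + cn + d. Substituting each data point gives a linear system:
  27a + 9b + 3c + d = -50
  64a + 16b + 4c + d = -140
  125a + 25b + 5c + d = -296
  216a + 36b + 6c + d = -536
Solving the system yields a = -3, b = 3, c = 0, d = 4.
So g(n) = -3n^3 + 3n^2 + 4.
Check: g(6) = -536. ✓

g(n) = -3n^3 + 3n^2 + 4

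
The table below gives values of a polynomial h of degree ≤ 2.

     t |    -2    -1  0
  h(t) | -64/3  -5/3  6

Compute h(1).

5/3

Using the Lagrange interpolation formula with nodes -2, -1, 0:
  L_0(t) = (t + 1)t / 2
  L_1(t) = (t + 2)t / -1
  L_2(t) = (t + 2)(t + 1) / 2
Then h(t) = -64/3·L_0(t) - 5/3·L_1(t) + 6·L_2(t).
Expanding and collecting terms gives h(t) = -6t^2 + (5/3)t + 6.
Evaluating at t = 1: h(1) = 5/3.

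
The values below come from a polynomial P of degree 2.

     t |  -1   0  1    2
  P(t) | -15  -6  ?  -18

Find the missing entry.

The 3 known points determine the degree-2 polynomial uniquely.
Write P(t) = at^2 + bt + c. Substituting each data point gives a linear system:
  a - b + c = -15
  c = -6
  4a + 2b + c = -18
Solving the system yields a = -5, b = 4, c = -6.
So P(t) = -5t^2 + 4t - 6.
Then P(1) = -7.

-7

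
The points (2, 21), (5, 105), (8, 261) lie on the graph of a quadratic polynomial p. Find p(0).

5

Forward differences of the values at n = 2, 5, 8:
  p  : 21  105  261
  Δ  : 84  156
  Δ^2: 72
The second differences are constant, confirming degree 2.
Interpolating (Newton forward form) and evaluating at n = 0 gives p(0) = 5.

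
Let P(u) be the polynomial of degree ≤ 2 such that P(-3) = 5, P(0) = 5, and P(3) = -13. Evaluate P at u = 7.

Write P(u) = au^2 + bu + c. Substituting each data point gives a linear system:
  9a - 3b + c = 5
  c = 5
  9a + 3b + c = -13
Solving the system yields a = -1, b = -3, c = 5.
So P(u) = -u² - 3u + 5.
Then P(7) = -65.

-65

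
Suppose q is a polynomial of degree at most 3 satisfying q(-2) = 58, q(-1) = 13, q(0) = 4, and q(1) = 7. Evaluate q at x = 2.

Forward differences of the values at x = -2, -1, 0, 1:
  q  : 58  13  4  7
  Δ  : -45  -9  3
  Δ^2: 36  12
  Δ^3: -24
The third differences are constant, confirming degree 3.
Interpolating (Newton forward form) and evaluating at x = 2 gives q(2) = -2.

-2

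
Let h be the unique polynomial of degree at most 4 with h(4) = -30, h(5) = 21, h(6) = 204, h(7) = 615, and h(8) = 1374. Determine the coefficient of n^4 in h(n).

Write h(n) = an^4 + bn^3 + cn^2 + dn + e. Substituting each data point gives a linear system:
  256a + 64b + 16c + 4d + e = -30
  625a + 125b + 25c + 5d + e = 21
  1296a + 216b + 36c + 6d + e = 204
  2401a + 343b + 49c + 7d + e = 615
  4096a + 512b + 64c + 8d + e = 1374
Solving the system yields a = 1, b = -6, c = 5, d = 3, e = 6.
So h(n) = n^4 - 6n^3 + 5n^2 + 3n + 6.
The leading coefficient is 1.

1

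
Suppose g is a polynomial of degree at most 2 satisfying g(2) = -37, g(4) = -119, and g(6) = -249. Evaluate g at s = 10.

-653

Write g(s) = as^2 + bs + c. Substituting each data point gives a linear system:
  4a + 2b + c = -37
  16a + 4b + c = -119
  36a + 6b + c = -249
Solving the system yields a = -6, b = -5, c = -3.
So g(s) = -6s^2 - 5s - 3.
Then g(10) = -653.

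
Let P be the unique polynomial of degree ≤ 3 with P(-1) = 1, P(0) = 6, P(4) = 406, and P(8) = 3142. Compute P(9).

Write P(s) = as^3 + bs^2 + cs + d. Substituting each data point gives a linear system:
  -a + b - c + d = 1
  d = 6
  64a + 16b + 4c + d = 406
  512a + 64b + 8c + d = 3142
Solving the system yields a = 6, b = 1, c = 0, d = 6.
So P(s) = 6s³ + s² + 6.
Then P(9) = 4461.

4461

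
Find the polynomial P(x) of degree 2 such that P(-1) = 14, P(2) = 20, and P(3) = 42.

P(x) = 5x^2 - 3x + 6

Write P(x) = ax^2 + bx + c. Substituting each data point gives a linear system:
  a - b + c = 14
  4a + 2b + c = 20
  9a + 3b + c = 42
Solving the system yields a = 5, b = -3, c = 6.
So P(x) = 5x² - 3x + 6.
Check: P(-1) = 14. ✓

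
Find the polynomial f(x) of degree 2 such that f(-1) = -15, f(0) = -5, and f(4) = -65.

f(x) = -5x^2 + 5x - 5

Write f(x) = ax^2 + bx + c. Substituting each data point gives a linear system:
  a - b + c = -15
  c = -5
  16a + 4b + c = -65
Solving the system yields a = -5, b = 5, c = -5.
So f(x) = -5x^2 + 5x - 5.
Check: f(4) = -65. ✓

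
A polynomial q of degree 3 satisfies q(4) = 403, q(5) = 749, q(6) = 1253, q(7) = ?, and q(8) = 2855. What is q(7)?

The 4 known points determine the degree-3 polynomial uniquely.
Write q(s) = as^3 + bs^2 + cs + d. Substituting each data point gives a linear system:
  64a + 16b + 4c + d = 403
  125a + 25b + 5c + d = 749
  216a + 36b + 6c + d = 1253
  512a + 64b + 8c + d = 2855
Solving the system yields a = 5, b = 4, c = 5, d = -1.
So q(s) = 5s³ + 4s² + 5s - 1.
Then q(7) = 1945.

1945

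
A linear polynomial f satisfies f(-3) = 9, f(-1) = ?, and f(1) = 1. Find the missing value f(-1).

5

On equispaced nodes a degree-1 polynomial has vanishing second forward difference, so
  f(-3) - 2·f(-1) + f(1) = 0.
Substituting the known values and solving for f(-1):
  -2·f(-1) = -10
  f(-1) = 5.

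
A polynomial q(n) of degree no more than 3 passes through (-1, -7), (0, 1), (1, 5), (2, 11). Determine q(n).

Write q(n) = an^3 + bn^2 + cn + d. Substituting each data point gives a linear system:
  -a + b - c + d = -7
  d = 1
  a + b + c + d = 5
  8a + 4b + 2c + d = 11
Solving the system yields a = 1, b = -2, c = 5, d = 1.
So q(n) = n³ - 2n² + 5n + 1.
Check: q(-1) = -7. ✓

q(n) = n^3 - 2n^2 + 5n + 1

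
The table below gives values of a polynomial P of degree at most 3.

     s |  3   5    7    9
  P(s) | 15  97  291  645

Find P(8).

Write P(s) = as^3 + bs^2 + cs + d. Substituting each data point gives a linear system:
  27a + 9b + 3c + d = 15
  125a + 25b + 5c + d = 97
  343a + 49b + 7c + d = 291
  729a + 81b + 9c + d = 645
Solving the system yields a = 1, b = -1, c = 0, d = -3.
So P(s) = s^3 - s^2 - 3.
Then P(8) = 445.

445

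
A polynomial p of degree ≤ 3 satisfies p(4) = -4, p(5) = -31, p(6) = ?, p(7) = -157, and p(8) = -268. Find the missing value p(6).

On equispaced nodes a degree-3 polynomial has vanishing fourth forward difference, so
  p(4) - 4·p(5) + 6·p(6) - 4·p(7) + p(8) = 0.
Substituting the known values and solving for p(6):
  6·p(6) = -480
  p(6) = -80.

-80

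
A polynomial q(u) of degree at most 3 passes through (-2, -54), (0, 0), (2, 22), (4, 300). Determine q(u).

Write q(u) = au^3 + bu^2 + cu + d. Substituting each data point gives a linear system:
  -8a + 4b - 2c + d = -54
  d = 0
  8a + 4b + 2c + d = 22
  64a + 16b + 4c + d = 300
Solving the system yields a = 6, b = -4, c = -5, d = 0.
So q(u) = 6u³ - 4u² - 5u.
Check: q(-2) = -54. ✓

q(u) = 6u^3 - 4u^2 - 5u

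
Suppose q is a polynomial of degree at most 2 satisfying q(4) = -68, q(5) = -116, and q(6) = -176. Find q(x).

q(x) = -6x^2 + 6x + 4

Using the Lagrange interpolation formula with nodes 4, 5, 6:
  L_0(x) = (x - 5)(x - 6) / 2
  L_1(x) = (x - 4)(x - 6) / -1
  L_2(x) = (x - 4)(x - 5) / 2
Then q(x) = -68·L_0(x) - 116·L_1(x) - 176·L_2(x).
Expanding and collecting terms gives q(x) = -6x^2 + 6x + 4.
Check: q(6) = -176. ✓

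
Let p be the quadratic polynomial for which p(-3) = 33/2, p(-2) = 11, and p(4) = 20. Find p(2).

Using the Lagrange interpolation formula with nodes -3, -2, 4:
  L_0(s) = (s + 2)(s - 4) / 7
  L_1(s) = (s + 3)(s - 4) / -6
  L_2(s) = (s + 3)(s + 2) / 42
Then p(s) = 33/2·L_0(s) + 11·L_1(s) + 20·L_2(s).
Expanding and collecting terms gives p(s) = s^2 - (1/2)s + 6.
Evaluating at s = 2: p(2) = 9.

9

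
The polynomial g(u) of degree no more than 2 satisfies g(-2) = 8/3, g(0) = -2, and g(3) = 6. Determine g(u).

g(u) = u^2 - (1/3)u - 2

Write g(u) = au^2 + bu + c. Substituting each data point gives a linear system:
  4a - 2b + c = 8/3
  c = -2
  9a + 3b + c = 6
Solving the system yields a = 1, b = -1/3, c = -2.
So g(u) = u^2 - (1/3)u - 2.
Check: g(-2) = 8/3. ✓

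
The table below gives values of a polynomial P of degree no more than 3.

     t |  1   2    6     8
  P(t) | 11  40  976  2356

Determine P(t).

Write P(t) = at^3 + bt^2 + ct + d. Substituting each data point gives a linear system:
  a + b + c + d = 11
  8a + 4b + 2c + d = 40
  216a + 36b + 6c + d = 976
  512a + 64b + 8c + d = 2356
Solving the system yields a = 5, b = -4, c = 6, d = 4.
So P(t) = 5t^3 - 4t^2 + 6t + 4.
Check: P(1) = 11. ✓

P(t) = 5t^3 - 4t^2 + 6t + 4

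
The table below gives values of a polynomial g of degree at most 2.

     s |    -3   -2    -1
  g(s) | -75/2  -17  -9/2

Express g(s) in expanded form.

g(s) = -4s^2 + (1/2)s

Write g(s) = as^2 + bs + c. Substituting each data point gives a linear system:
  9a - 3b + c = -75/2
  4a - 2b + c = -17
  a - b + c = -9/2
Solving the system yields a = -4, b = 1/2, c = 0.
So g(s) = -4s² + (1/2)s.
Check: g(-3) = -75/2. ✓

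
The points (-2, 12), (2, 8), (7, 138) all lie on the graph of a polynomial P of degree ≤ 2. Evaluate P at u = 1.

Using the Lagrange interpolation formula with nodes -2, 2, 7:
  L_0(u) = (u - 2)(u - 7) / 36
  L_1(u) = (u + 2)(u - 7) / -20
  L_2(u) = (u + 2)(u - 2) / 45
Then P(u) = 12·L_0(u) + 8·L_1(u) + 138·L_2(u).
Expanding and collecting terms gives P(u) = 3u^2 - u - 2.
Evaluating at u = 1: P(1) = 0.

0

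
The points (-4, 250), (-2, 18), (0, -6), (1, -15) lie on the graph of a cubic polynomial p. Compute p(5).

-731

Using the Lagrange interpolation formula with nodes -4, -2, 0, 1:
  L_0(u) = (u + 2)u(u - 1) / -40
  L_1(u) = (u + 4)u(u - 1) / 12
  L_2(u) = (u + 4)(u + 2)(u - 1) / -8
  L_3(u) = (u + 4)(u + 2)u / 15
Then p(u) = 250·L_0(u) + 18·L_1(u) - 6·L_2(u) - 15·L_3(u).
Expanding and collecting terms gives p(u) = -5u^3 - 4u^2 - 6.
Evaluating at u = 5: p(5) = -731.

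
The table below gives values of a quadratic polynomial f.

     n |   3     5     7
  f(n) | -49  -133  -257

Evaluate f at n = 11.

-625

Write f(n) = an^2 + bn + c. Substituting each data point gives a linear system:
  9a + 3b + c = -49
  25a + 5b + c = -133
  49a + 7b + c = -257
Solving the system yields a = -5, b = -2, c = 2.
So f(n) = -5n² - 2n + 2.
Then f(11) = -625.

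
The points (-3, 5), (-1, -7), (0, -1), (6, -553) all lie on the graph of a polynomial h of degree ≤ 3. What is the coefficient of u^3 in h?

-2

Write h(u) = au^3 + bu^2 + cu + d. Substituting each data point gives a linear system:
  -27a + 9b - 3c + d = 5
  -a + b - c + d = -7
  d = -1
  216a + 36b + 6c + d = -553
Solving the system yields a = -2, b = -4, c = 4, d = -1.
So h(u) = -2u^3 - 4u^2 + 4u - 1.
The leading coefficient is -2.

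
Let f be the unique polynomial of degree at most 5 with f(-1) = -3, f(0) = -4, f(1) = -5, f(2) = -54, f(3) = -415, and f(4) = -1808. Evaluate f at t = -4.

2280

Write f(t) = at^5 + bt^4 + ct^3 + dt^2 + et + k. Substituting each data point gives a linear system:
  -a + b - c + d - e + k = -3
  k = -4
  a + b + c + d + e + k = -5
  32a + 16b + 8c + 4d + 2e + k = -54
  243a + 81b + 27c + 9d + 3e + k = -415
  1024a + 256b + 64c + 16d + 4e + k = -1808
Solving the system yields a = -2, b = 1, c = 0, d = -1, e = 1, k = -4.
So f(t) = -2t⁵ + t⁴ - t² + t - 4.
Then f(-4) = 2280.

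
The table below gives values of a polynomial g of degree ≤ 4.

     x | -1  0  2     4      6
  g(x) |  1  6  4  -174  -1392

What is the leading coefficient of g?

-2

Write g(x) = ax^4 + bx^3 + cx^2 + dx + e. Substituting each data point gives a linear system:
  a - b + c - d + e = 1
  e = 6
  16a + 8b + 4c + 2d + e = 4
  256a + 64b + 16c + 4d + e = -174
  1296a + 216b + 36c + 6d + e = -1392
Solving the system yields a = -2, b = 6, c = -2, d = -5, e = 6.
So g(x) = -2x⁴ + 6x³ - 2x² - 5x + 6.
The leading coefficient is -2.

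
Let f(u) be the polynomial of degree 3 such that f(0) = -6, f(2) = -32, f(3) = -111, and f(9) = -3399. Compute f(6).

Using the Lagrange interpolation formula with nodes 0, 2, 3, 9:
  L_0(u) = (u - 2)(u - 3)(u - 9) / -54
  L_1(u) = u(u - 3)(u - 9) / 14
  L_2(u) = u(u - 2)(u - 9) / -18
  L_3(u) = u(u - 2)(u - 3) / 378
Then f(u) = -6·L_0(u) - 32·L_1(u) - 111·L_2(u) - 3399·L_3(u).
Expanding and collecting terms gives f(u) = -5u^3 + 3u^2 + u - 6.
Evaluating at u = 6: f(6) = -972.

-972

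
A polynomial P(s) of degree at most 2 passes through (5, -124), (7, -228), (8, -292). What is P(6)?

Write P(s) = as^2 + bs + c. Substituting each data point gives a linear system:
  25a + 5b + c = -124
  49a + 7b + c = -228
  64a + 8b + c = -292
Solving the system yields a = -4, b = -4, c = -4.
So P(s) = -4s^2 - 4s - 4.
Then P(6) = -172.

-172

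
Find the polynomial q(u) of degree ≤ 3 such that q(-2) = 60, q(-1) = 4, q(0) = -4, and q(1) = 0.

q(u) = -6u^3 + 6u^2 + 4u - 4

Write q(u) = au^3 + bu^2 + cu + d. Substituting each data point gives a linear system:
  -8a + 4b - 2c + d = 60
  -a + b - c + d = 4
  d = -4
  a + b + c + d = 0
Solving the system yields a = -6, b = 6, c = 4, d = -4.
So q(u) = -6u³ + 6u² + 4u - 4.
Check: q(0) = -4. ✓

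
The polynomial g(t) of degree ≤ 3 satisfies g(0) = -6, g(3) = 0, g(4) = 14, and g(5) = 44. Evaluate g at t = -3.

Using the Lagrange interpolation formula with nodes 0, 3, 4, 5:
  L_0(t) = (t - 3)(t - 4)(t - 5) / -60
  L_1(t) = t(t - 4)(t - 5) / 6
  L_2(t) = t(t - 3)(t - 5) / -4
  L_3(t) = t(t - 3)(t - 4) / 10
Then g(t) = -6·L_0(t) + 0·L_1(t) + 14·L_2(t) + 44·L_3(t).
Expanding and collecting terms gives g(t) = t^3 - 4t^2 + 5t - 6.
Evaluating at t = -3: g(-3) = -84.

-84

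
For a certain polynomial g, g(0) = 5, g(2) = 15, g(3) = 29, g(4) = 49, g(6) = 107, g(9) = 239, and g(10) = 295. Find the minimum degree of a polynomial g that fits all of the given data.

Divided differences on the nodes 0, 2, 3, 4, 6, 9, 10:
  order 0: 5  15  29  49  107  239  295
  order 1: 5  14  20  29  44  56
  order 2: 3  3  3  3  3
  order 3: 0  0  0  0
  order 4: 0  0  0
  order 5: 0  0
  order 6: 0
The order-2 divided differences are all 3 (nonzero) and every higher order vanishes, so the data lies on a polynomial of degree exactly 2.

2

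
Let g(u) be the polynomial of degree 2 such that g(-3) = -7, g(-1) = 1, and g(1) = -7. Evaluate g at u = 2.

-17

Using the Lagrange interpolation formula with nodes -3, -1, 1:
  L_0(u) = (u + 1)(u - 1) / 8
  L_1(u) = (u + 3)(u - 1) / -4
  L_2(u) = (u + 3)(u + 1) / 8
Then g(u) = -7·L_0(u) + 1·L_1(u) - 7·L_2(u).
Expanding and collecting terms gives g(u) = -2u² - 4u - 1.
Evaluating at u = 2: g(2) = -17.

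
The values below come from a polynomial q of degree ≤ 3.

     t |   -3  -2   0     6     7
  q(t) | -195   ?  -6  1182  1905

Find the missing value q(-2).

The 4 known points determine the degree-3 polynomial uniquely.
Write q(t) = at^3 + bt^2 + ct + d. Substituting each data point gives a linear system:
  -27a + 9b - 3c + d = -195
  d = -6
  216a + 36b + 6c + d = 1182
  343a + 49b + 7c + d = 1905
Solving the system yields a = 6, b = -3, c = 0, d = -6.
So q(t) = 6t^3 - 3t^2 - 6.
Then q(-2) = -66.

-66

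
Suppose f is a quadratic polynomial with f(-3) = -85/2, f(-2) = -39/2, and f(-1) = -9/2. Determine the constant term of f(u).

5/2

Write f(u) = au^2 + bu + c. Substituting each data point gives a linear system:
  9a - 3b + c = -85/2
  4a - 2b + c = -39/2
  a - b + c = -9/2
Solving the system yields a = -4, b = 3, c = 5/2.
So f(u) = -4u² + 3u + 5/2.
The constant term is 5/2.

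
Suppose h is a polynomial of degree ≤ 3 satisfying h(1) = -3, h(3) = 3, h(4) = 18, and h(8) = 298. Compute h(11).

907

Write h(x) = ax^3 + bx^2 + cx + d. Substituting each data point gives a linear system:
  a + b + c + d = -3
  27a + 9b + 3c + d = 3
  64a + 16b + 4c + d = 18
  512a + 64b + 8c + d = 298
Solving the system yields a = 1, b = -4, c = 6, d = -6.
So h(x) = x³ - 4x² + 6x - 6.
Then h(11) = 907.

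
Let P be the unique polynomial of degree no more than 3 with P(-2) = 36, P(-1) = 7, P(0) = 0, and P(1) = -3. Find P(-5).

Using the Lagrange interpolation formula with nodes -2, -1, 0, 1:
  L_0(t) = (t + 1)t(t - 1) / -6
  L_1(t) = (t + 2)t(t - 1) / 2
  L_2(t) = (t + 2)(t + 1)(t - 1) / -2
  L_3(t) = (t + 2)(t + 1)t / 6
Then P(t) = 36·L_0(t) + 7·L_1(t) + 0·L_2(t) - 3·L_3(t).
Expanding and collecting terms gives P(t) = -3t³ + 2t² - 2t.
Evaluating at t = -5: P(-5) = 435.

435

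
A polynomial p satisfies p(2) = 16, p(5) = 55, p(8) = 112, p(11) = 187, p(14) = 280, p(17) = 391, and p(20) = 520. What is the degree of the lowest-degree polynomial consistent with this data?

2

Forward differences of the values at t = 2, 5, 8, 11, 14, 17, 20:
  p  : 16  55  112  187  280  391  520
  Δ  : 39  57  75  93  111  129
  Δ^2: 18  18  18  18  18
  Δ^3: 0  0  0  0
  Δ^4: 0  0  0
  Δ^5: 0  0
  Δ^6: 0
The second differences are constant (18) and nonzero, while all higher differences vanish, so the minimal degree is 2.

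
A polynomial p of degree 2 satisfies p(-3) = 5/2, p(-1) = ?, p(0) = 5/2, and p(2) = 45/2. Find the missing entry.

The 3 known points determine the degree-2 polynomial uniquely.
Write p(s) = as^2 + bs + c. Substituting each data point gives a linear system:
  9a - 3b + c = 5/2
  c = 5/2
  4a + 2b + c = 45/2
Solving the system yields a = 2, b = 6, c = 5/2.
So p(s) = 2s² + 6s + 5/2.
Then p(-1) = -3/2.

-3/2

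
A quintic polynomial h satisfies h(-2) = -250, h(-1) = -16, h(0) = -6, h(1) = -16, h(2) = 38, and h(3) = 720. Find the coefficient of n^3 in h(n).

-1

Write h(n) = an^5 + bn^4 + cn^3 + dn^2 + en + k. Substituting each data point gives a linear system:
  -32a + 16b - 8c + 4d - 2e + k = -250
  -a + b - c + d - e + k = -16
  k = -6
  a + b + c + d + e + k = -16
  32a + 16b + 8c + 4d + 2e + k = 38
  243a + 81b + 27c + 9d + 3e + k = 720
Solving the system yields a = 5, b = -5, c = -1, d = -5, e = -4, k = -6.
So h(n) = 5n^5 - 5n^4 - n^3 - 5n^2 - 4n - 6.
The coefficient of n^3 is -1.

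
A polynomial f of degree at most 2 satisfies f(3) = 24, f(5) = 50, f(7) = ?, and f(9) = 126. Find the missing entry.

84

The 3 known points determine the degree-2 polynomial uniquely.
Write f(n) = an^2 + bn + c. Substituting each data point gives a linear system:
  9a + 3b + c = 24
  25a + 5b + c = 50
  81a + 9b + c = 126
Solving the system yields a = 1, b = 5, c = 0.
So f(n) = n^2 + 5n.
Then f(7) = 84.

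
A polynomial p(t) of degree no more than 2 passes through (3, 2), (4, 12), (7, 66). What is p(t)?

Write p(t) = at^2 + bt + c. Substituting each data point gives a linear system:
  9a + 3b + c = 2
  16a + 4b + c = 12
  49a + 7b + c = 66
Solving the system yields a = 2, b = -4, c = -4.
So p(t) = 2t^2 - 4t - 4.
Check: p(3) = 2. ✓

p(t) = 2t^2 - 4t - 4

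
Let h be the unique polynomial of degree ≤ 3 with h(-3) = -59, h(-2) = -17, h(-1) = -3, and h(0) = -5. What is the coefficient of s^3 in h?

2

Write h(s) = as^3 + bs^2 + cs + d. Substituting each data point gives a linear system:
  -27a + 9b - 3c + d = -59
  -8a + 4b - 2c + d = -17
  -a + b - c + d = -3
  d = -5
Solving the system yields a = 2, b = -2, c = -6, d = -5.
So h(s) = 2s^3 - 2s^2 - 6s - 5.
The leading coefficient is 2.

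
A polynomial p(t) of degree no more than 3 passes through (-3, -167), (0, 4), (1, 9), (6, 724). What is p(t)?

p(t) = 4t^3 - 5t^2 + 6t + 4

Write p(t) = at^3 + bt^2 + ct + d. Substituting each data point gives a linear system:
  -27a + 9b - 3c + d = -167
  d = 4
  a + b + c + d = 9
  216a + 36b + 6c + d = 724
Solving the system yields a = 4, b = -5, c = 6, d = 4.
So p(t) = 4t^3 - 5t^2 + 6t + 4.
Check: p(-3) = -167. ✓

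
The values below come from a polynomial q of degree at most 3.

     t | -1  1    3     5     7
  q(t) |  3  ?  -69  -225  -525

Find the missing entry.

On equispaced nodes a degree-3 polynomial has vanishing fourth forward difference, so
  q(-1) - 4·q(1) + 6·q(3) - 4·q(5) + q(7) = 0.
Substituting the known values and solving for q(1):
  -4·q(1) = 36
  q(1) = -9.

-9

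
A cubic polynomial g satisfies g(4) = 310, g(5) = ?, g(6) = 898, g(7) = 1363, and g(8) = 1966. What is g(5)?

553

The 4 known points determine the degree-3 polynomial uniquely.
Write g(n) = an^3 + bn^2 + cn + d. Substituting each data point gives a linear system:
  64a + 16b + 4c + d = 310
  216a + 36b + 6c + d = 898
  343a + 49b + 7c + d = 1363
  512a + 64b + 8c + d = 1966
Solving the system yields a = 3, b = 6, c = 6, d = -2.
So g(n) = 3n^3 + 6n^2 + 6n - 2.
Then g(5) = 553.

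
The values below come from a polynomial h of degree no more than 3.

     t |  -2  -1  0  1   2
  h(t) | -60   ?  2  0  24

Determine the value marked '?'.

The 4 known points determine the degree-3 polynomial uniquely.
Write h(t) = at^3 + bt^2 + ct + d. Substituting each data point gives a linear system:
  -8a + 4b - 2c + d = -60
  d = 2
  a + b + c + d = 0
  8a + 4b + 2c + d = 24
Solving the system yields a = 6, b = -5, c = -3, d = 2.
So h(t) = 6t³ - 5t² - 3t + 2.
Then h(-1) = -6.

-6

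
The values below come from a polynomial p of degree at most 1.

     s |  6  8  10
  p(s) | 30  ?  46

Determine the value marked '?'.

38

The 2 known points determine the degree-1 polynomial uniquely.
Write p(s) = as + b. Substituting each data point gives a linear system:
  6a + b = 30
  10a + b = 46
Solving the system yields a = 4, b = 6.
So p(s) = 4s + 6.
Then p(8) = 38.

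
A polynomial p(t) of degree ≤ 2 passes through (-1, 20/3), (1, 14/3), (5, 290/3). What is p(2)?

47/3

Write p(t) = at^2 + bt + c. Substituting each data point gives a linear system:
  a - b + c = 20/3
  a + b + c = 14/3
  25a + 5b + c = 290/3
Solving the system yields a = 4, b = -1, c = 5/3.
So p(t) = 4t^2 - t + 5/3.
Then p(2) = 47/3.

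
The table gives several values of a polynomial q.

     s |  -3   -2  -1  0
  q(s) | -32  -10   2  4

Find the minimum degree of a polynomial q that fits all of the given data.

2

Forward differences of the values at s = -3, -2, -1, 0:
  q  : -32  -10  2  4
  Δ  : 22  12  2
  Δ^2: -10  -10
  Δ^3: 0
The second differences are constant (-10) and nonzero, while all higher differences vanish, so the minimal degree is 2.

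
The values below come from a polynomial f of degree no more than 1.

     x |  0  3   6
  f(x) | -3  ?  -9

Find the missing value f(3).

-6

The 2 known points determine the degree-1 polynomial uniquely.
Write f(x) = ax + b. Substituting each data point gives a linear system:
  b = -3
  6a + b = -9
Solving the system yields a = -1, b = -3.
So f(x) = -x - 3.
Then f(3) = -6.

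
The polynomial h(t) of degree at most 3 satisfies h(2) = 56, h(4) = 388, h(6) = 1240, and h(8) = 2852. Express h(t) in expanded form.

h(t) = 5t^3 + 5t^2 - 4t + 4

Write h(t) = at^3 + bt^2 + ct + d. Substituting each data point gives a linear system:
  8a + 4b + 2c + d = 56
  64a + 16b + 4c + d = 388
  216a + 36b + 6c + d = 1240
  512a + 64b + 8c + d = 2852
Solving the system yields a = 5, b = 5, c = -4, d = 4.
So h(t) = 5t^3 + 5t^2 - 4t + 4.
Check: h(4) = 388. ✓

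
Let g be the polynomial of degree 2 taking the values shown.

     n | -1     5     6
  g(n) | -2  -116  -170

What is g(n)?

Using the Lagrange interpolation formula with nodes -1, 5, 6:
  L_0(n) = (n - 5)(n - 6) / 42
  L_1(n) = (n + 1)(n - 6) / -6
  L_2(n) = (n + 1)(n - 5) / 7
Then g(n) = -2·L_0(n) - 116·L_1(n) - 170·L_2(n).
Expanding and collecting terms gives g(n) = -5n^2 + n + 4.
Check: g(6) = -170. ✓

g(n) = -5n^2 + n + 4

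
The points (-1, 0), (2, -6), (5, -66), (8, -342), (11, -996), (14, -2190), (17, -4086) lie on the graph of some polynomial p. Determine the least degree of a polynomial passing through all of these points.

3

Forward differences of the values at t = -1, 2, 5, 8, 11, 14, 17:
  p  : 0  -6  -66  -342  -996  -2190  -4086
  Δ  : -6  -60  -276  -654  -1194  -1896
  Δ^2: -54  -216  -378  -540  -702
  Δ^3: -162  -162  -162  -162
  Δ^4: 0  0  0
  Δ^5: 0  0
  Δ^6: 0
The third differences are constant (-162) and nonzero, while all higher differences vanish, so the minimal degree is 3.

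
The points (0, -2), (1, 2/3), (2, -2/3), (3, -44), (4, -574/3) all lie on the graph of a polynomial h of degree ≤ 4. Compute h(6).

-1166

Using the Lagrange interpolation formula with nodes 0, 1, 2, 3, 4:
  L_0(x) = (x - 1)(x - 2)(x - 3)(x - 4) / 24
  L_1(x) = x(x - 2)(x - 3)(x - 4) / -6
  L_2(x) = x(x - 1)(x - 3)(x - 4) / 4
  L_3(x) = x(x - 1)(x - 2)(x - 4) / -6
  L_4(x) = x(x - 1)(x - 2)(x - 3) / 24
Then h(x) = -2·L_0(x) + 2/3·L_1(x) - 2/3·L_2(x) - 44·L_3(x) - 574/3·L_4(x).
Expanding and collecting terms gives h(x) = -x^4 - (1/3)x^3 + 6x^2 - 2x - 2.
Evaluating at x = 6: h(6) = -1166.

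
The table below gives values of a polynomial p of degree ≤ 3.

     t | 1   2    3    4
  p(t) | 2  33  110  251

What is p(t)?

p(t) = 3t^3 + 5t^2 - 5t - 1

Write p(t) = at^3 + bt^2 + ct + d. Substituting each data point gives a linear system:
  a + b + c + d = 2
  8a + 4b + 2c + d = 33
  27a + 9b + 3c + d = 110
  64a + 16b + 4c + d = 251
Solving the system yields a = 3, b = 5, c = -5, d = -1.
So p(t) = 3t³ + 5t² - 5t - 1.
Check: p(1) = 2. ✓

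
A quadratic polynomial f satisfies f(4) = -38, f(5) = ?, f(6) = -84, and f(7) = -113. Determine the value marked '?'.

-59

The 3 known points determine the degree-2 polynomial uniquely.
Write f(n) = an^2 + bn + c. Substituting each data point gives a linear system:
  16a + 4b + c = -38
  36a + 6b + c = -84
  49a + 7b + c = -113
Solving the system yields a = -2, b = -3, c = 6.
So f(n) = -2n² - 3n + 6.
Then f(5) = -59.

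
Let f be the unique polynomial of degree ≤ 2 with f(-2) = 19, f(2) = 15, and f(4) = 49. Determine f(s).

Write f(s) = as^2 + bs + c. Substituting each data point gives a linear system:
  4a - 2b + c = 19
  4a + 2b + c = 15
  16a + 4b + c = 49
Solving the system yields a = 3, b = -1, c = 5.
So f(s) = 3s^2 - s + 5.
Check: f(4) = 49. ✓

f(s) = 3s^2 - s + 5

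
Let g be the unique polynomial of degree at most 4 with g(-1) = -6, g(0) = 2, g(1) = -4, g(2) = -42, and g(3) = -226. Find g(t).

Write g(t) = at^4 + bt^3 + ct^2 + dt + e. Substituting each data point gives a linear system:
  a - b + c - d + e = -6
  e = 2
  a + b + c + d + e = -4
  16a + 8b + 4c + 2d + e = -42
  81a + 27b + 9c + 3d + e = -226
Solving the system yields a = -4, b = 5, c = -3, d = -4, e = 2.
So g(t) = -4t^4 + 5t^3 - 3t^2 - 4t + 2.
Check: g(0) = 2. ✓

g(t) = -4t^4 + 5t^3 - 3t^2 - 4t + 2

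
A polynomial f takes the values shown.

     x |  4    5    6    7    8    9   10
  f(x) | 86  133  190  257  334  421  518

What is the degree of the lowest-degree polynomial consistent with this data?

2

Forward differences of the values at x = 4, 5, 6, 7, 8, 9, 10:
  f  : 86  133  190  257  334  421  518
  Δ  : 47  57  67  77  87  97
  Δ^2: 10  10  10  10  10
  Δ^3: 0  0  0  0
  Δ^4: 0  0  0
  Δ^5: 0  0
  Δ^6: 0
The second differences are constant (10) and nonzero, while all higher differences vanish, so the minimal degree is 2.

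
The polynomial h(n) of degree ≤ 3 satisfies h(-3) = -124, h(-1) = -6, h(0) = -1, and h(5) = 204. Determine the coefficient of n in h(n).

Write h(n) = an^3 + bn^2 + cn + d. Substituting each data point gives a linear system:
  -27a + 9b - 3c + d = -124
  -a + b - c + d = -6
  d = -1
  125a + 25b + 5c + d = 204
Solving the system yields a = 3, b = -6, c = -4, d = -1.
So h(n) = 3n^3 - 6n^2 - 4n - 1.
The coefficient of n is -4.

-4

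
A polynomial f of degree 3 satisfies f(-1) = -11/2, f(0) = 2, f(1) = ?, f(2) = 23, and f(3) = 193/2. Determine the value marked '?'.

3/2

The 4 known points determine the degree-3 polynomial uniquely.
Write f(n) = an^3 + bn^2 + cn + d. Substituting each data point gives a linear system:
  -a + b - c + d = -11/2
  d = 2
  8a + 4b + 2c + d = 23
  27a + 9b + 3c + d = 193/2
Solving the system yields a = 5, b = -4, c = -3/2, d = 2.
So f(n) = 5n³ - 4n² - (3/2)n + 2.
Then f(1) = 3/2.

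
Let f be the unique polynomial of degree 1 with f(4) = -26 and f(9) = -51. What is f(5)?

Using the Lagrange interpolation formula with nodes 4, 9:
  L_0(x) = (x - 9) / -5
  L_1(x) = (x - 4) / 5
Then f(x) = -26·L_0(x) - 51·L_1(x).
Expanding and collecting terms gives f(x) = -5x - 6.
Evaluating at x = 5: f(5) = -31.

-31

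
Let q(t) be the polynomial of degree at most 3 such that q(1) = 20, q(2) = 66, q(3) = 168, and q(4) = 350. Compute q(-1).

Forward differences of the values at t = 1, 2, 3, 4:
  q  : 20  66  168  350
  Δ  : 46  102  182
  Δ^2: 56  80
  Δ^3: 24
The third differences are constant, confirming degree 3.
Interpolating (Newton forward form) and evaluating at t = -1 gives q(-1) = 0.

0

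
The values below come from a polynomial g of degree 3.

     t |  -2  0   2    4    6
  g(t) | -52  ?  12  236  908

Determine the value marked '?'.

-4

On equispaced nodes a degree-3 polynomial has vanishing fourth forward difference, so
  g(-2) - 4·g(0) + 6·g(2) - 4·g(4) + g(6) = 0.
Substituting the known values and solving for g(0):
  -4·g(0) = 16
  g(0) = -4.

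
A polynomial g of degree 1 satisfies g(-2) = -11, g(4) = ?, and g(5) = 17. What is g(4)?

The 2 known points determine the degree-1 polynomial uniquely.
Write g(n) = an + b. Substituting each data point gives a linear system:
  -2a + b = -11
  5a + b = 17
Solving the system yields a = 4, b = -3.
So g(n) = 4n - 3.
Then g(4) = 13.

13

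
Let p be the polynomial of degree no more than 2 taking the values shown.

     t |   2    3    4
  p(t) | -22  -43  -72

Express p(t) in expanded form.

Write p(t) = at^2 + bt + c. Substituting each data point gives a linear system:
  4a + 2b + c = -22
  9a + 3b + c = -43
  16a + 4b + c = -72
Solving the system yields a = -4, b = -1, c = -4.
So p(t) = -4t^2 - t - 4.
Check: p(4) = -72. ✓

p(t) = -4t^2 - t - 4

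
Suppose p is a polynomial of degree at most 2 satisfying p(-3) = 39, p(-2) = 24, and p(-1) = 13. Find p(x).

Write p(x) = ax^2 + bx + c. Substituting each data point gives a linear system:
  9a - 3b + c = 39
  4a - 2b + c = 24
  a - b + c = 13
Solving the system yields a = 2, b = -5, c = 6.
So p(x) = 2x^2 - 5x + 6.
Check: p(-1) = 13. ✓

p(x) = 2x^2 - 5x + 6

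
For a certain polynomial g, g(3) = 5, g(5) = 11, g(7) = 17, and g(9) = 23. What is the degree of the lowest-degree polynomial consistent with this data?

Forward differences of the values at s = 3, 5, 7, 9:
  g  : 5  11  17  23
  Δ  : 6  6  6
  Δ^2: 0  0
  Δ^3: 0
The first differences are constant (6) and nonzero, while all higher differences vanish, so the minimal degree is 1.

1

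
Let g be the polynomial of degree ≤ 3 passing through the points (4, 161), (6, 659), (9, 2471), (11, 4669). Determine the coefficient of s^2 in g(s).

Write g(s) = as^3 + bs^2 + cs + d. Substituting each data point gives a linear system:
  64a + 16b + 4c + d = 161
  216a + 36b + 6c + d = 659
  729a + 81b + 9c + d = 2471
  1331a + 121b + 11c + d = 4669
Solving the system yields a = 4, b = -5, c = -5, d = 5.
So g(s) = 4s^3 - 5s^2 - 5s + 5.
The coefficient of s^2 is -5.

-5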